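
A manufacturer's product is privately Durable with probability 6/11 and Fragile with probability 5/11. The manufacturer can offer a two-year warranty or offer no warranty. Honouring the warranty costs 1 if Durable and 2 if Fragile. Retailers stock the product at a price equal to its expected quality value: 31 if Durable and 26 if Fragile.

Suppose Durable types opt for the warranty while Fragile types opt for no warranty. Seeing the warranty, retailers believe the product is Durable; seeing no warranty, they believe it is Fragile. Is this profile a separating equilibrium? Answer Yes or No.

Under these beliefs, the warranty earns price 31 and no warranty earns price 26.
Durable: the warranty nets 31 − 1 = 30; no warranty nets 26. Durable prefers the warranty.
Fragile: the warranty nets 31 − 2 = 29; no warranty nets 26. Fragile would deviate to the warranty.
Fragile has a profitable deviation, so the profile is not an equilibrium.

No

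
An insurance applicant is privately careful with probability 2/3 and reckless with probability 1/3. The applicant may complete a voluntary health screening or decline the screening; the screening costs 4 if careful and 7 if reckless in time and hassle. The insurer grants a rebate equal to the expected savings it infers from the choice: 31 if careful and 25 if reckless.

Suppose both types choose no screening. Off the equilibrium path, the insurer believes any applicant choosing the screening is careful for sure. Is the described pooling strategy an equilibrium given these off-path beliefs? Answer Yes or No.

Yes

On path, the insurer holds the prior and pays 2/3·31 + 1/3·25 = 29. Off path (the screening), believing careful, it pays 31.
careful: no screening nets 29; the screening nets 31 − 4 = 27. careful stays.
reckless: no screening nets 29; the screening nets 31 − 7 = 24. reckless stays.
No type deviates, so pooling is sustained.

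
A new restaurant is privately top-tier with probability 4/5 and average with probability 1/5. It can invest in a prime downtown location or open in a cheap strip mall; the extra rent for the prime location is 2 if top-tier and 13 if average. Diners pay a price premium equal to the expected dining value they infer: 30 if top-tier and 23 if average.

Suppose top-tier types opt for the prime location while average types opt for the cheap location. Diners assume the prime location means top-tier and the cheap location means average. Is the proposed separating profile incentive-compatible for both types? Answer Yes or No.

Yes

Under these beliefs, the prime location earns price premium 30 and the cheap location earns price premium 23.
top-tier: the prime location nets 30 − 2 = 28; the cheap location nets 23. top-tier prefers the prime location.
average: the prime location nets 30 − 13 = 17; the cheap location nets 23. average prefers the cheap location.
Neither type deviates, so the separating profile is an equilibrium.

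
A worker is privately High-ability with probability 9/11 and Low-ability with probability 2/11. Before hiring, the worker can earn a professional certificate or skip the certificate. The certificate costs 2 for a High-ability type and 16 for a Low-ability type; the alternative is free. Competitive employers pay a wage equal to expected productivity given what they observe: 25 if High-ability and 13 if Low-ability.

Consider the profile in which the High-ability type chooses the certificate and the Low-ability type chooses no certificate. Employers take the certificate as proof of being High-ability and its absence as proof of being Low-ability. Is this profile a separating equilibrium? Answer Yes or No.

Under these beliefs, the certificate earns wage 25 and no certificate earns wage 13.
High-ability: the certificate nets 25 − 2 = 23; no certificate nets 13. High-ability prefers the certificate.
Low-ability: the certificate nets 25 − 16 = 9; no certificate nets 13. Low-ability prefers no certificate.
Neither type deviates, so the separating profile is an equilibrium.

Yes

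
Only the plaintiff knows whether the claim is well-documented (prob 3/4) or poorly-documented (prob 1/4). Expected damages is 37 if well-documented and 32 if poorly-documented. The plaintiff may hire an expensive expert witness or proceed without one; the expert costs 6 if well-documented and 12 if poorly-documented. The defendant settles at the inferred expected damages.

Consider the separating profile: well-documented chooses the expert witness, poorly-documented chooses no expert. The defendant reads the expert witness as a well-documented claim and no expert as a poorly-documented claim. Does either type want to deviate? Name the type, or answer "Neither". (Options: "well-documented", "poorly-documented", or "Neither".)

well-documented

The expert witness pays 37; no expert pays 32.
well-documented: assigned the expert witness, nets 37 − 6 = 31; deviating to no expert nets 32.
poorly-documented: assigned no expert, nets 32; deviating to the expert witness nets 37 − 12 = 25.
The well-documented type gains 1 by deviating.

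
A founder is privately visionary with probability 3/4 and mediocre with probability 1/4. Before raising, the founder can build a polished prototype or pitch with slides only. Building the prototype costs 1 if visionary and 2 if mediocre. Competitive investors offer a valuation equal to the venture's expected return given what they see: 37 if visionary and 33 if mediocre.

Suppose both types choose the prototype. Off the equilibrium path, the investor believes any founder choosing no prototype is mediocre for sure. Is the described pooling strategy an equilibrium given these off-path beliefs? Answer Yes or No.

Yes

On path, the investor holds the prior and pays 3/4·37 + 1/4·33 = 36. Off path (no prototype), believing mediocre, it pays 33.
visionary: the prototype nets 36 − 1 = 35; no prototype nets 33. visionary stays.
mediocre: the prototype nets 36 − 2 = 34; no prototype nets 33. mediocre stays.
No type deviates, so pooling is sustained.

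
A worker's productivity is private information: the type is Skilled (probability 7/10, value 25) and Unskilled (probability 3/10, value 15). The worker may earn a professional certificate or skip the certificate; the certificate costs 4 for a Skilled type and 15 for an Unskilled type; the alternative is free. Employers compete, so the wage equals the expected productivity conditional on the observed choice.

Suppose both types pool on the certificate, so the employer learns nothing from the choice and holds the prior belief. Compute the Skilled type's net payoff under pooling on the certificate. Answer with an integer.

18

Pooled wage = 7/10·25 + 3/10·15 = 22.
Skilled pays cost 4 for the certificate, so net payoff = 22 − 4 = 18.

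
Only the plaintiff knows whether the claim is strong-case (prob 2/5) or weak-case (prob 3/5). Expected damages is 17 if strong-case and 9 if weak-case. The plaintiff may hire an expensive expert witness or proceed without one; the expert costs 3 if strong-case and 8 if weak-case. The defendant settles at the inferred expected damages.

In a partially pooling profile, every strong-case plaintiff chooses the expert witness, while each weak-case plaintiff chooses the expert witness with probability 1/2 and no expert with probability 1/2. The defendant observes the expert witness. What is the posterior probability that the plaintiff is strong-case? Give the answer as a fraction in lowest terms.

P(the expert witness) = (2/5)·1 + (3/5)·(1/2) = 7/10.
By Bayes' rule, P(strong-case | the expert witness) = (2/5) / (7/10) = 4/7.

4/7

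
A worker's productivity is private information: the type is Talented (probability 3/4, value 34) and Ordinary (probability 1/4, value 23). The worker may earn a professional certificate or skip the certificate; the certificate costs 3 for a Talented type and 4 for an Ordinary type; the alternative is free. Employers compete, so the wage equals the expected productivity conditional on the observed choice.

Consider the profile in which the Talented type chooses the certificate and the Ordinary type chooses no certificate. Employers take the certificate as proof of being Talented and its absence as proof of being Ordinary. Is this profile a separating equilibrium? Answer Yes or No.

Under these beliefs, the certificate earns wage 34 and no certificate earns wage 23.
Talented: the certificate nets 34 − 3 = 31; no certificate nets 23. Talented prefers the certificate.
Ordinary: the certificate nets 34 − 4 = 30; no certificate nets 23. Ordinary would deviate to the certificate.
Ordinary has a profitable deviation, so the profile is not an equilibrium.

No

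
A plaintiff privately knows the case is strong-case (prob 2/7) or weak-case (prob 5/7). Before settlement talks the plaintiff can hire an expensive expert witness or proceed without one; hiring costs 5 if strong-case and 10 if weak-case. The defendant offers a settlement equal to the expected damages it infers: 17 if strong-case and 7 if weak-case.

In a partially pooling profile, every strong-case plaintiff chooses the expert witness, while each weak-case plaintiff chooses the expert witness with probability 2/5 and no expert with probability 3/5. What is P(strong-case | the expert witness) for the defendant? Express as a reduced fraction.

P(the expert witness) = (2/7)·1 + (5/7)·(2/5) = 4/7.
By Bayes' rule, P(strong-case | the expert witness) = (2/7) / (4/7) = 1/2.

1/2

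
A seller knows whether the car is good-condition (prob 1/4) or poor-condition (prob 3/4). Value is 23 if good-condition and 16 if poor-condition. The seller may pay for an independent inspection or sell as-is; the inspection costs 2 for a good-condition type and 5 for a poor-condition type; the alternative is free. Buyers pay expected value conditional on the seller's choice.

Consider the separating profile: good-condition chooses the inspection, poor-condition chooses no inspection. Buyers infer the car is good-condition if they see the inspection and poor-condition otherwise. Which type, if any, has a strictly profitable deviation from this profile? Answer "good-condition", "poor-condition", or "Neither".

poor-condition

The inspection pays 23; no inspection pays 16.
good-condition: assigned the inspection, nets 23 − 2 = 21; deviating to no inspection nets 16.
poor-condition: assigned no inspection, nets 16; deviating to the inspection nets 23 − 5 = 18.
The poor-condition type gains 2 by deviating.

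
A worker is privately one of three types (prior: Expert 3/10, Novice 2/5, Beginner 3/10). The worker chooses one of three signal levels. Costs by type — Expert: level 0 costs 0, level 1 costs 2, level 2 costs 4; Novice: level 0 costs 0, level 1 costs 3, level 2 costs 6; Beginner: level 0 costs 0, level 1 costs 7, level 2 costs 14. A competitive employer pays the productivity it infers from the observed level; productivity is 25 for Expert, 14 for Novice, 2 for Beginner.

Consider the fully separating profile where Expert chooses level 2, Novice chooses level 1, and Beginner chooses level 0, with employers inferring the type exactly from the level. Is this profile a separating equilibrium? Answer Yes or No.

No

Separating wages: level 2 → 25, level 1 → 14, level 0 → 2.
Expert (assigned level 2): level 0: 2 − 0 = 2; level 1: 14 − 2 = 12; level 2: 25 − 4 = 21. Expert stays.
Novice (assigned level 1): level 0: 2 − 0 = 2; level 1: 14 − 3 = 11; level 2: 25 − 6 = 19. Novice prefers level 2.
Beginner (assigned level 0): level 0: 2 − 0 = 2; level 1: 14 − 7 = 7; level 2: 25 − 14 = 11. Beginner prefers level 2.
At least one type deviates; the separating profile fails.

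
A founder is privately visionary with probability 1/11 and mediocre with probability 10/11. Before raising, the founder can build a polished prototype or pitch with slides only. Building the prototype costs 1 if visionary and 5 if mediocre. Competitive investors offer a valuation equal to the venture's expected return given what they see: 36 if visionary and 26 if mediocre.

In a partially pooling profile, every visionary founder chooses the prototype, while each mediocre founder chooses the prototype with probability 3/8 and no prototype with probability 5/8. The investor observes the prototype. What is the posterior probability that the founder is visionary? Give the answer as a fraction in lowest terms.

P(the prototype) = (1/11)·1 + (10/11)·(3/8) = 19/44.
By Bayes' rule, P(visionary | the prototype) = (1/11) / (19/44) = 4/19.

4/19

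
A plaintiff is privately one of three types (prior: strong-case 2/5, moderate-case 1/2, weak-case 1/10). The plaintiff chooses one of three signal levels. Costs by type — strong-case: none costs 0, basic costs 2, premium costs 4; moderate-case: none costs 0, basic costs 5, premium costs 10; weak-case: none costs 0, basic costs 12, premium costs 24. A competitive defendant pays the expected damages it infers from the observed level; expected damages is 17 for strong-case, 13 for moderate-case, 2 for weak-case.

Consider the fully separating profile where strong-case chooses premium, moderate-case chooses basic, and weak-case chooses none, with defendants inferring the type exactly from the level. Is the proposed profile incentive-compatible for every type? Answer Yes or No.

Yes

Separating settlements: premium → 17, basic → 13, none → 2.
strong-case (assigned premium): none: 2 − 0 = 2; basic: 13 − 2 = 11; premium: 17 − 4 = 13. strong-case stays.
moderate-case (assigned basic): none: 2 − 0 = 2; basic: 13 − 5 = 8; premium: 17 − 10 = 7. moderate-case stays.
weak-case (assigned none): none: 2 − 0 = 2; basic: 13 − 12 = 1; premium: 17 − 24 = -7. weak-case stays.
Every type prefers its assigned level; separation holds.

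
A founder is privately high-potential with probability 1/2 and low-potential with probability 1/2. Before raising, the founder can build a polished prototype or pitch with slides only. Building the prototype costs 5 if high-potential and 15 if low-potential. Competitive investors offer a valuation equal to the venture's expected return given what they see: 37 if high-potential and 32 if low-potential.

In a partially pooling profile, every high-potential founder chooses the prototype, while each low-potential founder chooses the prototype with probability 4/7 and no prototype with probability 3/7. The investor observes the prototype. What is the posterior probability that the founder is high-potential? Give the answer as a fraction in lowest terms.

P(the prototype) = (1/2)·1 + (1/2)·(4/7) = 11/14.
By Bayes' rule, P(high-potential | the prototype) = (1/2) / (11/14) = 7/11.

7/11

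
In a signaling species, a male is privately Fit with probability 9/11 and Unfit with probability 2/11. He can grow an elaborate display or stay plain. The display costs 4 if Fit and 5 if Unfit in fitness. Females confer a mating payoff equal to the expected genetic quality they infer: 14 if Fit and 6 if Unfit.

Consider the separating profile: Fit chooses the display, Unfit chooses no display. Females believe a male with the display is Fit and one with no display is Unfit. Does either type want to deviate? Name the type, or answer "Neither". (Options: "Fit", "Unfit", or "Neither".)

Unfit

The display pays 14; no display pays 6.
Fit: assigned the display, nets 14 − 4 = 10; deviating to no display nets 6.
Unfit: assigned no display, nets 6; deviating to the display nets 14 − 5 = 9.
The Unfit type gains 3 by deviating.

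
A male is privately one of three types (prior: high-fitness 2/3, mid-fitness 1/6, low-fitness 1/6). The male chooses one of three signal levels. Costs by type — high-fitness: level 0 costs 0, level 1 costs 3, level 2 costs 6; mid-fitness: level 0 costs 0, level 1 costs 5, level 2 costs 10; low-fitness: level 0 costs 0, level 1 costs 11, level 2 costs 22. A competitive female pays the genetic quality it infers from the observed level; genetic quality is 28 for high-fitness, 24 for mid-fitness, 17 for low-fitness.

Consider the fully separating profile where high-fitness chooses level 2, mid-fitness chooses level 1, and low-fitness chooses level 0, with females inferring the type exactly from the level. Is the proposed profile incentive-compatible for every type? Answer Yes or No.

Yes

Separating mating payoffs: level 2 → 28, level 1 → 24, level 0 → 17.
high-fitness (assigned level 2): level 0: 17 − 0 = 17; level 1: 24 − 3 = 21; level 2: 28 − 6 = 22. high-fitness stays.
mid-fitness (assigned level 1): level 0: 17 − 0 = 17; level 1: 24 − 5 = 19; level 2: 28 − 10 = 18. mid-fitness stays.
low-fitness (assigned level 0): level 0: 17 − 0 = 17; level 1: 24 − 11 = 13; level 2: 28 − 22 = 6. low-fitness stays.
Every type prefers its assigned level; separation holds.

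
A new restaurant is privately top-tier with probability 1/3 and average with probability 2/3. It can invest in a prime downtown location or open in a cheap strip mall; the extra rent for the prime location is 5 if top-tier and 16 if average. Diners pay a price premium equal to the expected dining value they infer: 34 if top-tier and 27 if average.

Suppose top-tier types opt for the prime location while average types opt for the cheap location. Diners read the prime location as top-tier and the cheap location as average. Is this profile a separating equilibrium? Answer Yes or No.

Under these beliefs, the prime location earns price premium 34 and the cheap location earns price premium 27.
top-tier: the prime location nets 34 − 5 = 29; the cheap location nets 27. top-tier prefers the prime location.
average: the prime location nets 34 − 16 = 18; the cheap location nets 27. average prefers the cheap location.
Neither type deviates, so the separating profile is an equilibrium.

Yes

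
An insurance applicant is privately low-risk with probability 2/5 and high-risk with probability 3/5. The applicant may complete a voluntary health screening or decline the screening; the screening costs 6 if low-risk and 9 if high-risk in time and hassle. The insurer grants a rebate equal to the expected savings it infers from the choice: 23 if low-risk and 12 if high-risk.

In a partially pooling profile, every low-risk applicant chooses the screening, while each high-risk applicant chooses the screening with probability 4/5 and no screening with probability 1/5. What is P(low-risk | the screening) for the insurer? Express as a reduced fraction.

5/11

P(the screening) = (2/5)·1 + (3/5)·(4/5) = 22/25.
By Bayes' rule, P(low-risk | the screening) = (2/5) / (22/25) = 5/11.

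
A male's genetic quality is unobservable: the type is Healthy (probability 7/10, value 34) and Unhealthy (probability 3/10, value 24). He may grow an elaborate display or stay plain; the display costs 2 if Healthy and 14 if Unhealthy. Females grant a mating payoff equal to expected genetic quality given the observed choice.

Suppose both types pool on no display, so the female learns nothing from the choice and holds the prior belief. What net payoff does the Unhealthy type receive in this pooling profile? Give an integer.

Pooled mating payoff = 7/10·34 + 3/10·24 = 31.
Unhealthy pays no cost for no display, so net payoff = 31.

31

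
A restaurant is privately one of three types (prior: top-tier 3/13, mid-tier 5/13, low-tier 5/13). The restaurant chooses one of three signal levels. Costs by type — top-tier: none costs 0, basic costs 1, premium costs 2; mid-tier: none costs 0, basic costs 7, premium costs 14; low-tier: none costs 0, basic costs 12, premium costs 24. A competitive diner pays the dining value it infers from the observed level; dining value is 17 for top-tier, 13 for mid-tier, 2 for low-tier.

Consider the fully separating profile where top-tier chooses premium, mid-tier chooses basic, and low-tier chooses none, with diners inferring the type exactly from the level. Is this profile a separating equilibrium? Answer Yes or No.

Separating price premiums: premium → 17, basic → 13, none → 2.
top-tier (assigned premium): none: 2 − 0 = 2; basic: 13 − 1 = 12; premium: 17 − 2 = 15. top-tier stays.
mid-tier (assigned basic): none: 2 − 0 = 2; basic: 13 − 7 = 6; premium: 17 − 14 = 3. mid-tier stays.
low-tier (assigned none): none: 2 − 0 = 2; basic: 13 − 12 = 1; premium: 17 − 24 = -7. low-tier stays.
Every type prefers its assigned level; separation holds.

Yes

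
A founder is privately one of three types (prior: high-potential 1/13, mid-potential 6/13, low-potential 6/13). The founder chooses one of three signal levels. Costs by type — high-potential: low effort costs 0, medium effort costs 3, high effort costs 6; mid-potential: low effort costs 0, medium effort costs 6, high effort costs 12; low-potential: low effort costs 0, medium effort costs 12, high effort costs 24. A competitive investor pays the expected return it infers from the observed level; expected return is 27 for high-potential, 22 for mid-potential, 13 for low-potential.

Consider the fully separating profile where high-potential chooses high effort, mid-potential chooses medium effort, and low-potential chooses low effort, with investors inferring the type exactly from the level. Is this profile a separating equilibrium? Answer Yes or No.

Separating valuations: high effort → 27, medium effort → 22, low effort → 13.
high-potential (assigned high effort): low effort: 13 − 0 = 13; medium effort: 22 − 3 = 19; high effort: 27 − 6 = 21. high-potential stays.
mid-potential (assigned medium effort): low effort: 13 − 0 = 13; medium effort: 22 − 6 = 16; high effort: 27 − 12 = 15. mid-potential stays.
low-potential (assigned low effort): low effort: 13 − 0 = 13; medium effort: 22 − 12 = 10; high effort: 27 − 24 = 3. low-potential stays.
Every type prefers its assigned level; separation holds.

Yes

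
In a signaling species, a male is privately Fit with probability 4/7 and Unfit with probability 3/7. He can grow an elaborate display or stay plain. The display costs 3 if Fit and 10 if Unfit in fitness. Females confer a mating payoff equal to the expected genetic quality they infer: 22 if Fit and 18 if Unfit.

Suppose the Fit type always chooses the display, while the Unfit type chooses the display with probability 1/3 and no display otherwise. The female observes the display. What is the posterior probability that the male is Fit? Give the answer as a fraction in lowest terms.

4/5

P(the display) = (4/7)·1 + (3/7)·(1/3) = 5/7.
By Bayes' rule, P(Fit | the display) = (4/7) / (5/7) = 4/5.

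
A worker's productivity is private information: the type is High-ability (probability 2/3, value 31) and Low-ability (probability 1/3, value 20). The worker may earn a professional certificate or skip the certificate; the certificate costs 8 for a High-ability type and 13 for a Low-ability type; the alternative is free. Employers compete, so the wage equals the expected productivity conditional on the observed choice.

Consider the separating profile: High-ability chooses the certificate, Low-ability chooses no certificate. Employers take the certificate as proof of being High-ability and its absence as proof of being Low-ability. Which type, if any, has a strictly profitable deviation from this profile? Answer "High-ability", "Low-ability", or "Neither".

Neither

The certificate pays 31; no certificate pays 20.
High-ability: assigned the certificate, nets 31 − 8 = 23; deviating to no certificate nets 20.
Low-ability: assigned no certificate, nets 20; deviating to the certificate nets 31 − 13 = 18.
Both types strictly prefer their assigned action; no profitable deviation.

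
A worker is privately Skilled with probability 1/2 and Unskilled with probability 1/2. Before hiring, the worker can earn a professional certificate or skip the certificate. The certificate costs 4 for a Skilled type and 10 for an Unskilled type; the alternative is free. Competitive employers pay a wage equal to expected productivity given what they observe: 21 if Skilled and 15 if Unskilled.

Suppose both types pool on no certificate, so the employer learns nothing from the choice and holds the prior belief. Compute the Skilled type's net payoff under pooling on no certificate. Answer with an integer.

Pooled wage = 1/2·21 + 1/2·15 = 18.
Skilled pays no cost for no certificate, so net payoff = 18.

18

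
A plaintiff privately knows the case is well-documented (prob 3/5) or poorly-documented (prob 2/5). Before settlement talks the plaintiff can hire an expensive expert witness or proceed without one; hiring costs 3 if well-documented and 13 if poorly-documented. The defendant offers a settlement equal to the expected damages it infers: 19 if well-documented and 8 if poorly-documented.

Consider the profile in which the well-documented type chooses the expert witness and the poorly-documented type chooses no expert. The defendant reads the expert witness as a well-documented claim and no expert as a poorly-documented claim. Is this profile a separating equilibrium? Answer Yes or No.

Under these beliefs, the expert witness earns settlement 19 and no expert earns settlement 8.
well-documented: the expert witness nets 19 − 3 = 16; no expert nets 8. well-documented prefers the expert witness.
poorly-documented: the expert witness nets 19 − 13 = 6; no expert nets 8. poorly-documented prefers no expert.
Neither type deviates, so the separating profile is an equilibrium.

Yes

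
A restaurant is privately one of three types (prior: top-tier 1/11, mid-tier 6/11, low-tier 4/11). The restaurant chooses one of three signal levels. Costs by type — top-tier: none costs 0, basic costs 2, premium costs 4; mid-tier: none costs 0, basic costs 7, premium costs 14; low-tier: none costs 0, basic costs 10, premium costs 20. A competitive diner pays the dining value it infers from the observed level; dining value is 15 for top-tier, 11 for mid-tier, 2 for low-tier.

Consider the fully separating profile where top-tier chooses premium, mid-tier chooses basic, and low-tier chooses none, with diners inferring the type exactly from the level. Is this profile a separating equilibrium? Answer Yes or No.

Separating price premiums: premium → 15, basic → 11, none → 2.
top-tier (assigned premium): none: 2 − 0 = 2; basic: 11 − 2 = 9; premium: 15 − 4 = 11. top-tier stays.
mid-tier (assigned basic): none: 2 − 0 = 2; basic: 11 − 7 = 4; premium: 15 − 14 = 1. mid-tier stays.
low-tier (assigned none): none: 2 − 0 = 2; basic: 11 − 10 = 1; premium: 15 − 20 = -5. low-tier stays.
Every type prefers its assigned level; separation holds.

Yes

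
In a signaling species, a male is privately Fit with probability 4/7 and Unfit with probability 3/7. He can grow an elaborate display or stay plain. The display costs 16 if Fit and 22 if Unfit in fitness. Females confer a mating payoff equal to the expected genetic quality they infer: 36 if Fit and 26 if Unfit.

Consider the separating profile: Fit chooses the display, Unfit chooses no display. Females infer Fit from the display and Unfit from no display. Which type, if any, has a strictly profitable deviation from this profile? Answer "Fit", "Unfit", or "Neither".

Fit

The display pays 36; no display pays 26.
Fit: assigned the display, nets 36 − 16 = 20; deviating to no display nets 26.
Unfit: assigned no display, nets 26; deviating to the display nets 36 − 22 = 14.
The Fit type gains 6 by deviating.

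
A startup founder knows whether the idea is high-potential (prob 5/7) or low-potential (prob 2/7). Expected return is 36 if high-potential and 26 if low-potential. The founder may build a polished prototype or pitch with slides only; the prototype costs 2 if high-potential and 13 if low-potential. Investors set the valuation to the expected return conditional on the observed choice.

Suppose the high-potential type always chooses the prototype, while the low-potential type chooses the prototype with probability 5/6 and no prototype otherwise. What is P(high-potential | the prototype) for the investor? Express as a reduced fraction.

P(the prototype) = (5/7)·1 + (2/7)·(5/6) = 20/21.
By Bayes' rule, P(high-potential | the prototype) = (5/7) / (20/21) = 3/4.

3/4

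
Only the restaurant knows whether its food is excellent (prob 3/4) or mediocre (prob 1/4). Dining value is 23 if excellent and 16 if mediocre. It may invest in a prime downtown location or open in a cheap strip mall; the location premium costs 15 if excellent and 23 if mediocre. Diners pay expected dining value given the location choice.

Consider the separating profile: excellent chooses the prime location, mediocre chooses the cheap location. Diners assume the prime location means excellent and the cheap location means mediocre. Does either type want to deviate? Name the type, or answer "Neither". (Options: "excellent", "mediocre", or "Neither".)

excellent

The prime location pays 23; the cheap location pays 16.
excellent: assigned the prime location, nets 23 − 15 = 8; deviating to the cheap location nets 16.
mediocre: assigned the cheap location, nets 16; deviating to the prime location nets 23 − 23 = 0.
The excellent type gains 8 by deviating.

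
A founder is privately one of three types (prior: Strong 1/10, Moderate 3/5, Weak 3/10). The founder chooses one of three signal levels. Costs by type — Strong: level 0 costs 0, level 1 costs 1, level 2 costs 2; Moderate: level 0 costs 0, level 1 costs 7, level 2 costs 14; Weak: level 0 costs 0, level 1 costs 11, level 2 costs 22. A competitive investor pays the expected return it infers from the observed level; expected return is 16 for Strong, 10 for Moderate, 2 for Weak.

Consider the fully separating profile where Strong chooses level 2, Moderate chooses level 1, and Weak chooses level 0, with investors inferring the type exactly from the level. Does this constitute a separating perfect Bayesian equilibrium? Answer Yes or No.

Separating valuations: level 2 → 16, level 1 → 10, level 0 → 2.
Strong (assigned level 2): level 0: 2 − 0 = 2; level 1: 10 − 1 = 9; level 2: 16 − 2 = 14. Strong stays.
Moderate (assigned level 1): level 0: 2 − 0 = 2; level 1: 10 − 7 = 3; level 2: 16 − 14 = 2. Moderate stays.
Weak (assigned level 0): level 0: 2 − 0 = 2; level 1: 10 − 11 = -1; level 2: 16 − 22 = -6. Weak stays.
Every type prefers its assigned level; separation holds.

Yes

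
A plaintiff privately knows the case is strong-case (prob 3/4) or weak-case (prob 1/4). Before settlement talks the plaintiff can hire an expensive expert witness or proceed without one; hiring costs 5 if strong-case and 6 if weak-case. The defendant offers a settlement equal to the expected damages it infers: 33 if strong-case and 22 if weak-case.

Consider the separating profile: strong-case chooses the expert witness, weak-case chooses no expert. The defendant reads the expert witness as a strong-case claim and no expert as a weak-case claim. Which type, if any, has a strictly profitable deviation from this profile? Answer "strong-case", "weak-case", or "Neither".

weak-case

The expert witness pays 33; no expert pays 22.
strong-case: assigned the expert witness, nets 33 − 5 = 28; deviating to no expert nets 22.
weak-case: assigned no expert, nets 22; deviating to the expert witness nets 33 − 6 = 27.
The weak-case type gains 5 by deviating.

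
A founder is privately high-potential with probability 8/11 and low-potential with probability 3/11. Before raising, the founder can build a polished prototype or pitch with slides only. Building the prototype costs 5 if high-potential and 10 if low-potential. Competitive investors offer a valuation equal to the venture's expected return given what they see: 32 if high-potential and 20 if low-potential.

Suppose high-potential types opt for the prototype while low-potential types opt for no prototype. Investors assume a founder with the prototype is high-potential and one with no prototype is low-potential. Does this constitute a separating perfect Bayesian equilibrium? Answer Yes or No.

No

Under these beliefs, the prototype earns valuation 32 and no prototype earns valuation 20.
high-potential: the prototype nets 32 − 5 = 27; no prototype nets 20. high-potential prefers the prototype.
low-potential: the prototype nets 32 − 10 = 22; no prototype nets 20. low-potential would deviate to the prototype.
low-potential has a profitable deviation, so the profile is not an equilibrium.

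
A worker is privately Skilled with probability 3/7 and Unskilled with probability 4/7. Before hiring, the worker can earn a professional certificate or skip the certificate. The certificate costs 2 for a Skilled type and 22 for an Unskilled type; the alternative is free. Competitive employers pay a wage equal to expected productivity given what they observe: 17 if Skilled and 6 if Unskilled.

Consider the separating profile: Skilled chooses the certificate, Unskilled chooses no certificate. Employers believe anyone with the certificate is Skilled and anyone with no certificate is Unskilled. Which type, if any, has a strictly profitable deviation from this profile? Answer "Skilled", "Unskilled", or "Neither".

The certificate pays 17; no certificate pays 6.
Skilled: assigned the certificate, nets 17 − 2 = 15; deviating to no certificate nets 6.
Unskilled: assigned no certificate, nets 6; deviating to the certificate nets 17 − 22 = -5.
Both types strictly prefer their assigned action; no profitable deviation.

Neither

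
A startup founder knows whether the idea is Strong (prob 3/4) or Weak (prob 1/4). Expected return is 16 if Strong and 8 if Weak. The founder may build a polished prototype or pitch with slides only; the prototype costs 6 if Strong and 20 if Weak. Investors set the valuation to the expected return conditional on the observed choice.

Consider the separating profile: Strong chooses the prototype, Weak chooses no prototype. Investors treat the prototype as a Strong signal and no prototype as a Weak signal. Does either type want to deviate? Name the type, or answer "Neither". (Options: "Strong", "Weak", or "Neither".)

Neither

The prototype pays 16; no prototype pays 8.
Strong: assigned the prototype, nets 16 − 6 = 10; deviating to no prototype nets 8.
Weak: assigned no prototype, nets 8; deviating to the prototype nets 16 − 20 = -4.
Both types strictly prefer their assigned action; no profitable deviation.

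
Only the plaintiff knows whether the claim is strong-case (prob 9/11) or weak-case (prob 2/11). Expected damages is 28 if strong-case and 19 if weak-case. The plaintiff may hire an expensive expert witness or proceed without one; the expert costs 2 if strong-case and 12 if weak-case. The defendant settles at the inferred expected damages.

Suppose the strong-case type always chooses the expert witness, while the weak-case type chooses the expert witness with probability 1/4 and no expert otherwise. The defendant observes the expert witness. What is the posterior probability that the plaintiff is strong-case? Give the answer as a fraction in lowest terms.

P(the expert witness) = (9/11)·1 + (2/11)·(1/4) = 19/22.
By Bayes' rule, P(strong-case | the expert witness) = (9/11) / (19/22) = 18/19.

18/19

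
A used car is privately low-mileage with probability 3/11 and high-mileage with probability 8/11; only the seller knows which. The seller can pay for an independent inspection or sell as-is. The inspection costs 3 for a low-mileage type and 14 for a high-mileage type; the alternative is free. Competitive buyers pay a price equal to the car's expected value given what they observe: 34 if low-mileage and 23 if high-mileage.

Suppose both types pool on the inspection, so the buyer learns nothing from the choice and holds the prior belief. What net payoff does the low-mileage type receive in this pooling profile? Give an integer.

23

Pooled price = 3/11·34 + 8/11·23 = 26.
low-mileage pays cost 3 for the inspection, so net payoff = 26 − 3 = 23.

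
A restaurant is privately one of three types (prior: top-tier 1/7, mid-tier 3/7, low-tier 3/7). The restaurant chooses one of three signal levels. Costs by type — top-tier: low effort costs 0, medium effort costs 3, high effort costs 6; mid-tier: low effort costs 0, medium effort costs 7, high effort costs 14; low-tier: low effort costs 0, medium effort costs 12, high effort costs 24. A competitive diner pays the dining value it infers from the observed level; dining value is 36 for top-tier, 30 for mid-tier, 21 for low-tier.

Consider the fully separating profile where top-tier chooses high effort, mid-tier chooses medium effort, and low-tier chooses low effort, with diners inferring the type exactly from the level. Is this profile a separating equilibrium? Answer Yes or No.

Separating price premiums: high effort → 36, medium effort → 30, low effort → 21.
top-tier (assigned high effort): low effort: 21 − 0 = 21; medium effort: 30 − 3 = 27; high effort: 36 − 6 = 30. top-tier stays.
mid-tier (assigned medium effort): low effort: 21 − 0 = 21; medium effort: 30 − 7 = 23; high effort: 36 − 14 = 22. mid-tier stays.
low-tier (assigned low effort): low effort: 21 − 0 = 21; medium effort: 30 − 12 = 18; high effort: 36 − 24 = 12. low-tier stays.
Every type prefers its assigned level; separation holds.

Yes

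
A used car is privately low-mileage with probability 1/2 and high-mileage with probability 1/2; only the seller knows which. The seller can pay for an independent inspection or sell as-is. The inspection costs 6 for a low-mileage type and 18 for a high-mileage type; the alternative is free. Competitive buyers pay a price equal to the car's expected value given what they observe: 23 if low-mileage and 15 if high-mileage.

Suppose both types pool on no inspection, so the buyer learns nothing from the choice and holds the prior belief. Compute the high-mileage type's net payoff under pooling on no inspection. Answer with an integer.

19

Pooled price = 1/2·23 + 1/2·15 = 19.
high-mileage pays no cost for no inspection, so net payoff = 19.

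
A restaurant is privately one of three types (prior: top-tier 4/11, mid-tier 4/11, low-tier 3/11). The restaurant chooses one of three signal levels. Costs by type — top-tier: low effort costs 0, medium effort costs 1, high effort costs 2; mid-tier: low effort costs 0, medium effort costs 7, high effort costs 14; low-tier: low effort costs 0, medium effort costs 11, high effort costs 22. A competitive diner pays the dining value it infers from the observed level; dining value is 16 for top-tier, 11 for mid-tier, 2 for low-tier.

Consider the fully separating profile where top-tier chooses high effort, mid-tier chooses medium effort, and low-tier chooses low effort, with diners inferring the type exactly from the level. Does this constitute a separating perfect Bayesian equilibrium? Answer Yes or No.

Separating price premiums: high effort → 16, medium effort → 11, low effort → 2.
top-tier (assigned high effort): low effort: 2 − 0 = 2; medium effort: 11 − 1 = 10; high effort: 16 − 2 = 14. top-tier stays.
mid-tier (assigned medium effort): low effort: 2 − 0 = 2; medium effort: 11 − 7 = 4; high effort: 16 − 14 = 2. mid-tier stays.
low-tier (assigned low effort): low effort: 2 − 0 = 2; medium effort: 11 − 11 = 0; high effort: 16 − 22 = -6. low-tier stays.
Every type prefers its assigned level; separation holds.

Yes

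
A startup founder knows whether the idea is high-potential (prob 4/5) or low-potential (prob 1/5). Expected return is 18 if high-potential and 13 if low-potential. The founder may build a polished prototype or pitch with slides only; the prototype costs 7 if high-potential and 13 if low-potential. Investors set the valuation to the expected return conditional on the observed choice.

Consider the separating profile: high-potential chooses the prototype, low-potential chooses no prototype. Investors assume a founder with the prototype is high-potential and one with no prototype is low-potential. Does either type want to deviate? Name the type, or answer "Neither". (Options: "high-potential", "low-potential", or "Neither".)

The prototype pays 18; no prototype pays 13.
high-potential: assigned the prototype, nets 18 − 7 = 11; deviating to no prototype nets 13.
low-potential: assigned no prototype, nets 13; deviating to the prototype nets 18 − 13 = 5.
The high-potential type gains 2 by deviating.

high-potential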